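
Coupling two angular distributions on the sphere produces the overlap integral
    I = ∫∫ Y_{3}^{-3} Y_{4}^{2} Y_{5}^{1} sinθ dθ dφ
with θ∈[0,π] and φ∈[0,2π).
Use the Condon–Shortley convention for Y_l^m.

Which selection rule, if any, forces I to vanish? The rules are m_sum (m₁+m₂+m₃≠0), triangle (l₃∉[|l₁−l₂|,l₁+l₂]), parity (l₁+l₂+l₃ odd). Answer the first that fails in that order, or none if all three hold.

none

azimuthal sum: -3 + 2 + 1 = 0  ✓
1 ≤ 5 ≤ 7 (triangle on l)  ✓
L = 3 + 4 + 5 = 12 (even)  ✓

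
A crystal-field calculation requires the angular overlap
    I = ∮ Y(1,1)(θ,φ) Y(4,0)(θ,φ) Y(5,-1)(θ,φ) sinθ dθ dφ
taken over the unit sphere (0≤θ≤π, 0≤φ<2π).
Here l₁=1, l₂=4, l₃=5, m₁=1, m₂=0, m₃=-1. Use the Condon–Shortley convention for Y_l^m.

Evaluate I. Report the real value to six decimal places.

-0.190188

Rules hold: Σm=0, L=10 even, 3≤5≤5.
N = 3·9·11 = 297
Δ = 0!·2!·8!/11! = 1/495
Racah Σ t=0..0: t=0:+1/576 = 1/576
⇒ 3j(1 4 5; 0 0 0)² = 5/99, sgn -1
Racah Σ t=0..0: t=0:+1/1152 = 1/1152
⇒ 3j(1 4 5; 1 0 -1)² = 1/33, sgn +1
4πI² = N·(3j₀)²·(3jₘ)² = 5/11
I = -1·√(0.454545/4π) = -0.19018827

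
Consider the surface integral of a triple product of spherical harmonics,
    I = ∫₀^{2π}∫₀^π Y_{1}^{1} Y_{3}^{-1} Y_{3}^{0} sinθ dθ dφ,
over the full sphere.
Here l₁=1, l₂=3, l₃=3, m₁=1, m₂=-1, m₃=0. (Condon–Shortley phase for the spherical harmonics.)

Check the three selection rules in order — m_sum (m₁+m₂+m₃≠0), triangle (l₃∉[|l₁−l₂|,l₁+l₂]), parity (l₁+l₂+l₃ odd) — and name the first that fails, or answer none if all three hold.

m₁+m₂+m₃ = 1 − 1 + 0 = 0  ✓
triangle: |1−3|=2 ≤ l₃=3 ≤ 1+3=4  ✓
parity: l₁+l₂+l₃ = 7 is odd  ✗

parity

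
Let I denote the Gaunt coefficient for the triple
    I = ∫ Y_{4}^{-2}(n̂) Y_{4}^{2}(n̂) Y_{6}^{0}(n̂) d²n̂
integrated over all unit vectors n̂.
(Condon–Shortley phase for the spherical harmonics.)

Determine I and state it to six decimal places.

-0.156478

Rules hold: Σm=0, L=14 even, 0≤6≤8.
N = 9·9·13 = 1053
Δ = 2!·6!·6!/15! = 1/1261260
Racah Σ t=0..2: t=0:+1/4608 t=1:−1/1296 t=2:+1/4608 = -7/20736
⇒ 3j(4 4 6; 0 0 0)² = 20/1287, sgn -1
Racah Σ t=0..2: t=0:+1/1036800 t=1:−1/14400 t=2:+1/4608 = 77/518400
⇒ 3j(4 4 6; -2 2 0)² = 11/585, sgn +1
4πI² = N·(3j₀)²·(3jₘ)² = 4/13
I = -1·√(0.307692/4π) = -0.15647804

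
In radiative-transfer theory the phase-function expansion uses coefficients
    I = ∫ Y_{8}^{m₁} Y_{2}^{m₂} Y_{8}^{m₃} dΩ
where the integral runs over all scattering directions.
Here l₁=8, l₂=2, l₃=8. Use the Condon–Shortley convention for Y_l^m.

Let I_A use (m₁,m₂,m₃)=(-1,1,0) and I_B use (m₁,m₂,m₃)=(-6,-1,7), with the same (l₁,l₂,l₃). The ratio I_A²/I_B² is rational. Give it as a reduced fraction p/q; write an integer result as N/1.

12/845

Shared (l₁,l₂,l₃)=(8,2,8): N and (l;000)² cancel in I_A²/I_B².
A: Δ = 2!·14!·2!/19! = 1/348840; Racah Σ t=1..2: t=1:−1/58060800 t=2:+1/50803200 = 1/406425600; ⇒ 3j(8 2 8; -1 1 0)² = 1/3230, sgn +1
B: Δ = 2!·14!·2!/19! = 1/348840; Racah Σ t=0..1: t=0:+1/174356582400 t=1:−1/12454041600 = -1/13412044800; ⇒ 3j(8 2 8; -6 -1 7)² = 169/7752, sgn +1
I_A²/I_B² = (1/3230)/(169/7752) = 12/845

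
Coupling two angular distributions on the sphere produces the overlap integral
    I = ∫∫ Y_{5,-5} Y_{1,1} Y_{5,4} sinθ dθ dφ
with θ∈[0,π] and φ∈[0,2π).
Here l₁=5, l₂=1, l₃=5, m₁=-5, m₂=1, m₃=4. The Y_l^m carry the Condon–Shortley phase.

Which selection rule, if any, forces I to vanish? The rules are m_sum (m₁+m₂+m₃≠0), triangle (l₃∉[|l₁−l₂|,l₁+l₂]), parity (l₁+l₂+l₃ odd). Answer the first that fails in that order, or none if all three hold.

parity

azimuthal sum: -5 + 1 + 4 = 0  ✓
4 ≤ 5 ≤ 6 (triangle on l)  ✓
L = 5 + 1 + 5 = 11 (odd)  ✗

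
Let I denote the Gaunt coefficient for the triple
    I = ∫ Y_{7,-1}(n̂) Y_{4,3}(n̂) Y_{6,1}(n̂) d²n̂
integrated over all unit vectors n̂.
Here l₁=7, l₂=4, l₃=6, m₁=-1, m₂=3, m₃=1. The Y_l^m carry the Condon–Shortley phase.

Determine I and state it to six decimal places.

0.000000

-1 + 3 + 1 = 3 ≠ 0: azimuthal integral kills it; I = 0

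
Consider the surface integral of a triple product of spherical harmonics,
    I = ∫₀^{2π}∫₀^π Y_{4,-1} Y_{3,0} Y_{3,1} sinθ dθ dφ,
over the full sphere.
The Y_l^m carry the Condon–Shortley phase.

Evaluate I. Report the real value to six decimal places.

-0.099323

m-sum 0 ✓  L=10 even ✓  1≤3≤7 ✓
Π(2lᵢ+1) = 9×7×7 = 441
triangle coeff Δ(4,3,3) = 1/34650
Σ_t [1,3]: t=1:−1/72 t=2:+1/16 t=3:−1/72 = 5/144
(3j)²=2/77 [(4 3 3; 0 0 0)], sign=-1
Σ_t [1,3]: t=1:−1/288 t=2:+1/24 t=3:−1/48 = 5/288
(3j)²=5/462 [(4 3 3; -1 0 1)], sign=+1
⇒ 4πI² = 15/121
I = (-1)√(15/121/(4π)) = -0.09932258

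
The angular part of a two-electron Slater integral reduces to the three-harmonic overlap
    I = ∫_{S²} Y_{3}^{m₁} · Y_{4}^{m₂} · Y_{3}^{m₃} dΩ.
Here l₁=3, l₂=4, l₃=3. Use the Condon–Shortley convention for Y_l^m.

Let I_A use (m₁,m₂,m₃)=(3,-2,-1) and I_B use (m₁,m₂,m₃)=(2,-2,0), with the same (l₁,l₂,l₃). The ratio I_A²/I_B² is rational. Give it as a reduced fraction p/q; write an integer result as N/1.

Shared (l₁,l₂,l₃)=(3,4,3): N and (l;000)² cancel in I_A²/I_B².
A: Δ = 4!·2!·4!/11! = 1/34650; Racah Σ t=0..0: t=0:+1/192 = 1/192; ⇒ 3j(3 4 3; 3 -2 -1)² = 3/77, sgn +1
B: Δ = 4!·2!·4!/11! = 1/34650; Racah Σ t=0..1: t=0:+1/96 t=1:−1/72 = -1/288; ⇒ 3j(3 4 3; 2 -2 0)² = 1/462, sgn +1
I_A²/I_B² = (3/77)/(1/462) = 18/1

18/1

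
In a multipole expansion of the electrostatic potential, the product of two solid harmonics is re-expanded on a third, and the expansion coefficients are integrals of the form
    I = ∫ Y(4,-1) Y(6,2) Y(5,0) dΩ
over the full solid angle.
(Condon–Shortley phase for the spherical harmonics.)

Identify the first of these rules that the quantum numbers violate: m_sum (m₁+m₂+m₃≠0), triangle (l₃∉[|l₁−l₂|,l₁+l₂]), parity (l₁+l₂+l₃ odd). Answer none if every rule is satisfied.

m_sum

azimuthal sum: -1 + 2 + 0 = 1  ✗
2 ≤ 5 ≤ 10 (triangle on l)
L = 4 + 6 + 5 = 15 (odd)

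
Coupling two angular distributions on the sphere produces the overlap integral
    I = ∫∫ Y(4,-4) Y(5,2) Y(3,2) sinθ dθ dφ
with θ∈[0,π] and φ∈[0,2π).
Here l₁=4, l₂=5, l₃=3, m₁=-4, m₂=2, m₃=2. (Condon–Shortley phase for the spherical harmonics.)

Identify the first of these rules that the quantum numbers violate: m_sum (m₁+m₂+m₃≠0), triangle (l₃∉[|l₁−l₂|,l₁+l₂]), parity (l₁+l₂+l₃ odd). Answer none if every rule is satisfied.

none

m₁+m₂+m₃ = -4 + 2 + 2 = 0  ✓
triangle: |4−5|=1 ≤ l₃=3 ≤ 4+5=9  ✓
parity: l₁+l₂+l₃ = 12 is even  ✓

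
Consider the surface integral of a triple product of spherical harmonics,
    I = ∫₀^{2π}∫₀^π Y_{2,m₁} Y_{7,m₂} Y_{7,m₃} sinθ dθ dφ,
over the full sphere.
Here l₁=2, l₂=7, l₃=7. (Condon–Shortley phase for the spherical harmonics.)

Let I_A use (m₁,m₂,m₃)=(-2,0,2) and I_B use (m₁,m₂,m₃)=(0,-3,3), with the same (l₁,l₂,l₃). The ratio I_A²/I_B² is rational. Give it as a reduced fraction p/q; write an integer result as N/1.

Shared (l₁,l₂,l₃)=(2,7,7): N and (l;000)² cancel in I_A²/I_B².
A: Δ = 2!·2!·12!/17! = 1/185640; Racah Σ t=2..2: t=2:+1/2419200 = 1/2419200; ⇒ 3j(2 7 7; -2 0 2)² = 27/1105, sgn -1
B: Δ = 2!·2!·12!/17! = 1/185640; Racah Σ t=0..2: t=0:+1/3870720 t=1:−1/2177280 t=2:+1/29030400 = -29/174182400; ⇒ 3j(2 7 7; 0 -3 3)² = 841/185640, sgn -1
I_A²/I_B² = (27/1105)/(841/185640) = 4536/841

4536/841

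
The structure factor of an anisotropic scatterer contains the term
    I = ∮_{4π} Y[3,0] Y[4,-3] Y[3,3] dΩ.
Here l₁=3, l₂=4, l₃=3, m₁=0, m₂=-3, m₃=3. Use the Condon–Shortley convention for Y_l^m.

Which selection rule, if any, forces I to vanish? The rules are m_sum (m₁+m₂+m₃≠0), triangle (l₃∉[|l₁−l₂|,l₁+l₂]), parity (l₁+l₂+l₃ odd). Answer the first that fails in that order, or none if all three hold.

none

azimuthal sum: 0 − 3 + 3 = 0  ✓
1 ≤ 3 ≤ 7 (triangle on l)  ✓
L = 3 + 4 + 3 = 10 (even)  ✓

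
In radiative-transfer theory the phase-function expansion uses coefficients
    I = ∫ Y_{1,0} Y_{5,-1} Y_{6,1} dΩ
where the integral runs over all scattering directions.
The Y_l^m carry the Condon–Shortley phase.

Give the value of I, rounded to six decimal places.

Rules hold: Σm=0, L=12 even, 4≤6≤6.
N = 3·11·13 = 429
Δ = 0!·2!·10!/13! = 1/858
Racah Σ t=0..0: t=0:+1/14400 = 1/14400
⇒ 3j(1 5 6; 0 0 0)² = 6/143, sgn +1
Racah Σ t=0..0: t=0:+1/17280 = 1/17280
⇒ 3j(1 5 6; 0 -1 1)² = 35/858, sgn -1
4πI² = N·(3j₀)²·(3jₘ)² = 105/143
I = -1·√(0.734266/4π) = -0.24172507

-0.241725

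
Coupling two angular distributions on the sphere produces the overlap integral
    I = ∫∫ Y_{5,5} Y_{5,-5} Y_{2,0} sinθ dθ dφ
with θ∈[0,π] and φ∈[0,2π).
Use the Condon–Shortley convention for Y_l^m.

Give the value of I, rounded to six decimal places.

0.242609

m-sum 0 ✓  L=12 even ✓  0≤2≤10 ✓
Π(2lᵢ+1) = 11×11×5 = 605
triangle coeff Δ(5,5,2) = 1/38610
Σ_t [3,5]: t=3:−1/2880 t=4:+1/576 t=5:−1/2880 = 1/960
(3j)²=10/429 [(5 5 2; 0 0 0)], sign=+1
Σ_t [0,0]: t=0:+1/161280 = 1/161280
(3j)²=15/286 [(5 5 2; 5 -5 0)], sign=+1
⇒ 4πI² = 125/169
I = (+1)√(125/169/(4π)) = 0.24260890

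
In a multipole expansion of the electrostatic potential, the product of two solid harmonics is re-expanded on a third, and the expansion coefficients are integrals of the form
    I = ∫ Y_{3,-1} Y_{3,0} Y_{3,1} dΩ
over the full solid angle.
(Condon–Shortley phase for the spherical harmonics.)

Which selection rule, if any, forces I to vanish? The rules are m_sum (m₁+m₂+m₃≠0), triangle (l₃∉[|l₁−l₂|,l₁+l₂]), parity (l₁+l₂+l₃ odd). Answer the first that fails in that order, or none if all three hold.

Σmᵢ = 0  ✓
l₃∈[|l₁−l₂|,l₁+l₂]=[0,6], have l₃=3  ✓
Σlᵢ = 9 ⇒ odd  ✗

parity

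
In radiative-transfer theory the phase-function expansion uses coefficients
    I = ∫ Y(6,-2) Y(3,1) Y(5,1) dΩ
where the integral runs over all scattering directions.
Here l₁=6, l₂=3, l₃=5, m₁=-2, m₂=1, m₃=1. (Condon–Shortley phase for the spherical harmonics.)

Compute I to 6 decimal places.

Checks pass: Σm=0; 14 even; l₃=5∈[3,9].
(2·6+1)(2·3+1)(2·5+1) = 1001
Δ: 4! 8! 2! / 15! → 1/675675
sum: t=1:−1/8640 t=2:+1/2304 t=3:−1/8640 = 7/34560
3j²(6 3 5; 0 0 0) = Δ·Π!·Σ² = 7/429  (sign -1)
sum: t=2:+1/11520 t=3:−1/4320 t=4:+1/27648 = -1/9216
3j²(6 3 5; -2 1 1) = Δ·Π!·Σ² = 2/143  (sign -1)
combine: 4πI² = 1001·7/429·2/143 = 98/429
take √, sign +1: I = 0.13482780

0.134828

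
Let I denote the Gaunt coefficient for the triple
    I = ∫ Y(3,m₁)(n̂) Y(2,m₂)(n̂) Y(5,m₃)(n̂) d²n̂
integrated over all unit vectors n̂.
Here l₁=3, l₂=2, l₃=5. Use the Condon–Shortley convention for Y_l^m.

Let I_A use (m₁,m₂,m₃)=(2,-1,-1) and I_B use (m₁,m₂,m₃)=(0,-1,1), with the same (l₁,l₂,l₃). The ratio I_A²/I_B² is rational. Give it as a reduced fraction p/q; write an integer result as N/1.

3/10

Shared (l₁,l₂,l₃)=(3,2,5): N and (l;000)² cancel in I_A²/I_B².
A: Δ = 0!·6!·4!/11! = 1/2310; Racah Σ t=0..0: t=0:+1/720 = 1/720; ⇒ 3j(3 2 5; 2 -1 -1)² = 4/385, sgn +1
B: Δ = 0!·6!·4!/11! = 1/2310; Racah Σ t=0..0: t=0:+1/216 = 1/216; ⇒ 3j(3 2 5; 0 -1 1)² = 8/231, sgn +1
I_A²/I_B² = (4/385)/(8/231) = 3/10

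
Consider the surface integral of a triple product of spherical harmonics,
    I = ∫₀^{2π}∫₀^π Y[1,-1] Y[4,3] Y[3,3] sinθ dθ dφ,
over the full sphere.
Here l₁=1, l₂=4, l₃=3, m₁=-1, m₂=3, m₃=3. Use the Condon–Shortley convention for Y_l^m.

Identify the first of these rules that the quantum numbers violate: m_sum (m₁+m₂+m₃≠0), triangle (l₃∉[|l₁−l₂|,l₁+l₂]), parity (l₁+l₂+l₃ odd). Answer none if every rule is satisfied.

m_sum

m₁+m₂+m₃ = -1 + 3 + 3 = 5  ✗
triangle: |1−4|=3 ≤ l₃=3 ≤ 1+4=5
parity: l₁+l₂+l₃ = 8 is even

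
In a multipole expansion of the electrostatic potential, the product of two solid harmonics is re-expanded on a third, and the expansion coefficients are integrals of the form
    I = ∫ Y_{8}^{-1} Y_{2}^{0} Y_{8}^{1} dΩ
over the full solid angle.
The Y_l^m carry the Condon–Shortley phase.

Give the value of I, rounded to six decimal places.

m-sum 0 ✓  L=18 even ✓  6≤8≤10 ✓
Π(2lᵢ+1) = 17×5×17 = 1445
triangle coeff Δ(8,2,8) = 1/348840
Σ_t [0,2]: t=0:+1/116121600 t=1:−1/25401600 t=2:+1/116121600 = -1/45158400
(3j)²=24/1615 [(8 2 8; 0 0 0)], sign=-1
Σ_t [0,2]: t=0:+1/174182400 t=1:−1/29030400 t=2:+1/101606400 = -23/1219276800
(3j)²=529/38760 [(8 2 8; -1 0 1)], sign=+1
⇒ 4πI² = 529/1805
I = (-1)√(529/1805/(4π)) = -0.15271592

-0.152716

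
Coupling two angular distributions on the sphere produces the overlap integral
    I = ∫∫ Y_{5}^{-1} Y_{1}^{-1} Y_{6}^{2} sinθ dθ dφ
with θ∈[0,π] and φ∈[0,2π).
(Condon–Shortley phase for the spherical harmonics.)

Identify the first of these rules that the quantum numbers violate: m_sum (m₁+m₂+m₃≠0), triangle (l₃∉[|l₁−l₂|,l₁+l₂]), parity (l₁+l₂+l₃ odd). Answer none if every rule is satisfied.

none

azimuthal sum: -1 − 1 + 2 = 0  ✓
4 ≤ 6 ≤ 6 (triangle on l)  ✓
L = 5 + 1 + 6 = 12 (even)  ✓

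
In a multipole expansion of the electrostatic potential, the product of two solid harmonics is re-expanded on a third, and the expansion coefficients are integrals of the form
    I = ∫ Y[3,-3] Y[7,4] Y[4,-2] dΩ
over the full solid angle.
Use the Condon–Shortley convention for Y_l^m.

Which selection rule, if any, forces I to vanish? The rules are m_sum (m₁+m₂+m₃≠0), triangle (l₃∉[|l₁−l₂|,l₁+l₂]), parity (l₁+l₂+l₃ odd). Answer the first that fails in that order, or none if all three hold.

azimuthal sum: -3 + 4 − 2 = -1  ✗
4 ≤ 4 ≤ 10 (triangle on l)
L = 3 + 7 + 4 = 14 (even)

m_sum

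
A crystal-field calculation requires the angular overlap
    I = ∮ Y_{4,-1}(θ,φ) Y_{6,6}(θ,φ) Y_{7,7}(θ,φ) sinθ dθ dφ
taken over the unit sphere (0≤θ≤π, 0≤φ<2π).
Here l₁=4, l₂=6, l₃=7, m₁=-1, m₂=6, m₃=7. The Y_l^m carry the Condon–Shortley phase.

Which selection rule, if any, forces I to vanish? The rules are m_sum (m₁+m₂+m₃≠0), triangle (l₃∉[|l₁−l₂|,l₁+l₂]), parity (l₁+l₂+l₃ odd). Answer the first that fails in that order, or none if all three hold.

m_sum

azimuthal sum: -1 + 6 + 7 = 12  ✗
2 ≤ 7 ≤ 10 (triangle on l)
L = 4 + 6 + 7 = 17 (odd)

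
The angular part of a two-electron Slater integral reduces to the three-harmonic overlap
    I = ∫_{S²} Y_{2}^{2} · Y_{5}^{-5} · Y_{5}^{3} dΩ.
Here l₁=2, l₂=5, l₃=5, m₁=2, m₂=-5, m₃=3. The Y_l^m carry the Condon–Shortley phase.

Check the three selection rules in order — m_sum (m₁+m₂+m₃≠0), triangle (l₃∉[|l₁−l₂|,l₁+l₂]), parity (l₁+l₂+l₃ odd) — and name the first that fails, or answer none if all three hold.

azimuthal sum: 2 − 5 + 3 = 0  ✓
3 ≤ 5 ≤ 7 (triangle on l)  ✓
L = 2 + 5 + 5 = 12 (even)  ✓

none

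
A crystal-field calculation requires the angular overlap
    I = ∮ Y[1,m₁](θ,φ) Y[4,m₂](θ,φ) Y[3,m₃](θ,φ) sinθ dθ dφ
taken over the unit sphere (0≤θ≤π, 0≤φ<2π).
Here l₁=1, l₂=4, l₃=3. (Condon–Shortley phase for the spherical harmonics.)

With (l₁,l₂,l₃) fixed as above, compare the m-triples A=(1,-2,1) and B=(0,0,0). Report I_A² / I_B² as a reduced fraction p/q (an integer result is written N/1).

15/16

l's match ⇒ only the (l;m) 3-j factors differ between A and B.
A: triangle coeff Δ(1,4,3) = 1/252; Σ_t [0,0]: t=0:+1/96 = 1/96; (3j)²=5/84 [(1 4 3; 1 -2 1)], sign=+1
B: triangle coeff Δ(1,4,3) = 1/252; Σ_t [1,1]: t=1:−1/36 = -1/36; (3j)²=4/63 [(1 4 3; 0 0 0)], sign=+1
I_A²/I_B² = (5/84)/(4/63) = 15/16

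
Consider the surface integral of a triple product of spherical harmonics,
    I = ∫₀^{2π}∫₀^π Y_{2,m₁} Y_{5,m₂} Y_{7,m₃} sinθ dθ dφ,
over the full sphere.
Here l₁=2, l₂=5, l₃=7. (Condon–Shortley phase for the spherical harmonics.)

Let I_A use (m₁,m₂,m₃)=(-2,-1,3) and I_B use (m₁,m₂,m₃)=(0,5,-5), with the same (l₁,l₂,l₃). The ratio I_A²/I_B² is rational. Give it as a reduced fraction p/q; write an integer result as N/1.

35/11

Same 2,5,7: normalisation and zero-m 3j drop out of the ratio.
A: Δ: 0! 4! 10! / 15! → 1/15015; sum: t=0:+1/414720 = 1/414720; 3j²(2 5 7; -2 -1 3) = Δ·Π!·Σ² = 2/143  (sign +1)
B: Δ: 0! 4! 10! / 15! → 1/15015; sum: t=0:+1/14515200 = 1/14515200; 3j²(2 5 7; 0 5 -5) = Δ·Π!·Σ² = 2/455  (sign +1)
I_A²/I_B² = (2/143)/(2/455) = 35/11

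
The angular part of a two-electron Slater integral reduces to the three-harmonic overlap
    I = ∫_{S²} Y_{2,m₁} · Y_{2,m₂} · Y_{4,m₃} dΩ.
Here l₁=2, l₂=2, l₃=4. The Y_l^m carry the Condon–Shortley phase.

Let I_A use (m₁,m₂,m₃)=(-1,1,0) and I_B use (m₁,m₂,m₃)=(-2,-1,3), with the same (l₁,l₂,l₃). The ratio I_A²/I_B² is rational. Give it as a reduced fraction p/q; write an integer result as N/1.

l's match ⇒ only the (l;m) 3-j factors differ between A and B.
A: triangle coeff Δ(2,2,4) = 1/630; Σ_t [0,0]: t=0:+1/36 = 1/36; (3j)²=8/315 [(2 2 4; -1 1 0)], sign=+1
B: triangle coeff Δ(2,2,4) = 1/630; Σ_t [0,0]: t=0:+1/144 = 1/144; (3j)²=1/18 [(2 2 4; -2 -1 3)], sign=-1
I_A²/I_B² = (8/315)/(1/18) = 16/35

16/35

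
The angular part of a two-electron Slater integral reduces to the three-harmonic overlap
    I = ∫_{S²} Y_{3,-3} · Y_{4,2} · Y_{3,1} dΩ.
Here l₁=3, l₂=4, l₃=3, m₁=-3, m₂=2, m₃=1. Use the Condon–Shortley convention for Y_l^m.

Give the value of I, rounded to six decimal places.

Checks pass: Σm=0; 10 even; l₃=3∈[1,7].
(2·3+1)(2·4+1)(2·3+1) = 441
Δ: 4! 2! 4! / 11! → 1/34650
sum: t=1:−1/72 t=2:+1/16 t=3:−1/72 = 5/144
3j²(3 4 3; 0 0 0) = Δ·Π!·Σ² = 2/77  (sign -1)
sum: t=4:+1/192 = 1/192
3j²(3 4 3; -3 2 1) = Δ·Π!·Σ² = 3/77  (sign +1)
combine: 4πI² = 441·2/77·3/77 = 54/121
take √, sign -1: I = -0.18845135

-0.188451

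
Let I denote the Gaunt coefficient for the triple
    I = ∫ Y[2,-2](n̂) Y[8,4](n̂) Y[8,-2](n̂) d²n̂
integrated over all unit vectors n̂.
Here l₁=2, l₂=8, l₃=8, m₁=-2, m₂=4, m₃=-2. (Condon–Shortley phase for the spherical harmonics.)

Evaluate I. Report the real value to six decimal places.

m-sum 0 ✓  L=18 even ✓  6≤8≤10 ✓
Π(2lᵢ+1) = 5×17×17 = 1445
triangle coeff Δ(2,8,8) = 1/348840
Σ_t [0,2]: t=0:+1/116121600 t=1:−1/25401600 t=2:+1/116121600 = -1/45158400
(3j)²=24/1615 [(2 8 8; 0 0 0)], sign=-1
Σ_t [2,2]: t=2:+1/348364800 = 1/348364800
(3j)²=11/646 [(2 8 8; -2 4 -2)], sign=+1
⇒ 4πI² = 132/361
I = (-1)√(132/361/(4π)) = -0.17058013

-0.170580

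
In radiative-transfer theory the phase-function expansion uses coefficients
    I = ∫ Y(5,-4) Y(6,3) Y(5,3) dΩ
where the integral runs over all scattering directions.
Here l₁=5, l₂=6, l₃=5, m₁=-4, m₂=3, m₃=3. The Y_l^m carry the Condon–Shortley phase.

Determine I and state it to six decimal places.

m-sum = -4 + 3 + 3 = 2 ≠ 0 ⇒ I = 0

0.000000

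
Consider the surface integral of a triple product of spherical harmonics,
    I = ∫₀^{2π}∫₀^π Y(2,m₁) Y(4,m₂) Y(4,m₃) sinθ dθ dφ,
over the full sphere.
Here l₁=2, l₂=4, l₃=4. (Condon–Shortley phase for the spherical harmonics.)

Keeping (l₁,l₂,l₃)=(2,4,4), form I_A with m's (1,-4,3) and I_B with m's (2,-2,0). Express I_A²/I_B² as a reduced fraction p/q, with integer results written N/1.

49/45

l's match ⇒ only the (l;m) 3-j factors differ between A and B.
A: triangle coeff Δ(2,4,4) = 1/13860; Σ_t [0,0]: t=0:+1/1440 = 1/1440; (3j)²=7/165 [(2 4 4; 1 -4 3)], sign=-1
B: triangle coeff Δ(2,4,4) = 1/13860; Σ_t [0,0]: t=0:+1/192 = 1/192; (3j)²=3/77 [(2 4 4; 2 -2 0)], sign=+1
I_A²/I_B² = (7/165)/(3/77) = 49/45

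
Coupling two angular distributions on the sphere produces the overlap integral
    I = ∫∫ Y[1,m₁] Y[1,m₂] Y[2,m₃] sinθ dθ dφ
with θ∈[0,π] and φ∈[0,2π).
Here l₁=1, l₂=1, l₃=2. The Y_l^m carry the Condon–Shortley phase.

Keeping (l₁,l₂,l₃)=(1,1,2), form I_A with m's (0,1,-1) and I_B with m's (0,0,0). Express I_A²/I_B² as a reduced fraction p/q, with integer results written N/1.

3/4

l's match ⇒ only the (l;m) 3-j factors differ between A and B.
A: triangle coeff Δ(1,1,2) = 1/30; Σ_t [0,0]: t=0:+1/2 = 1/2; (3j)²=1/10 [(1 1 2; 0 1 -1)], sign=-1
B: triangle coeff Δ(1,1,2) = 1/30; Σ_t [0,0]: t=0:+1/1 = 1/1; (3j)²=2/15 [(1 1 2; 0 0 0)], sign=+1
I_A²/I_B² = (1/10)/(2/15) = 3/4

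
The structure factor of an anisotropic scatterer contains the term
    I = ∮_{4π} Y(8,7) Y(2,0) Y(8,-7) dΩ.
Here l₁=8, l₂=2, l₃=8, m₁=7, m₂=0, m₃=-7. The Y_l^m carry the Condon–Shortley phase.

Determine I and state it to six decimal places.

0.165996

Checks pass: Σm=0; 18 even; l₃=8∈[6,10].
(2·8+1)(2·2+1)(2·8+1) = 1445
Δ: 2! 14! 2! / 19! → 1/348840
sum: t=0:+1/116121600 t=1:−1/25401600 t=2:+1/116121600 = -1/45158400
3j²(8 2 8; 0 0 0) = Δ·Π!·Σ² = 24/1615  (sign -1)
sum: t=0:+1/24908083200 t=1:−1/87178291200 = 1/34871316480
3j²(8 2 8; 7 0 -7) = Δ·Π!·Σ² = 125/7752  (sign -1)
combine: 4πI² = 1445·24/1615·125/7752 = 125/361
take √, sign +1: I = 0.16599556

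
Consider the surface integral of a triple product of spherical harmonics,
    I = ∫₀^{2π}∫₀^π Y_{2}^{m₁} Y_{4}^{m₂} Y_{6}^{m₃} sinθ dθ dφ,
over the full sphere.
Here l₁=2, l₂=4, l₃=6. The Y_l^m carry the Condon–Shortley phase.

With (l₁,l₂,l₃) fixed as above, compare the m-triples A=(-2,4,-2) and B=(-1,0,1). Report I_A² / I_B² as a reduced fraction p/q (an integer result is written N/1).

Shared (l₁,l₂,l₃)=(2,4,6): N and (l;000)² cancel in I_A²/I_B².
A: Δ = 0!·4!·8!/13! = 1/6435; Racah Σ t=0..0: t=0:+1/967680 = 1/967680; ⇒ 3j(2 4 6; -2 4 -2)² = 1/6435, sgn +1
B: Δ = 0!·4!·8!/13! = 1/6435; Racah Σ t=0..0: t=0:+1/3456 = 1/3456; ⇒ 3j(2 4 6; -1 0 1)² = 35/1287, sgn -1
I_A²/I_B² = (1/6435)/(35/1287) = 1/175

1/175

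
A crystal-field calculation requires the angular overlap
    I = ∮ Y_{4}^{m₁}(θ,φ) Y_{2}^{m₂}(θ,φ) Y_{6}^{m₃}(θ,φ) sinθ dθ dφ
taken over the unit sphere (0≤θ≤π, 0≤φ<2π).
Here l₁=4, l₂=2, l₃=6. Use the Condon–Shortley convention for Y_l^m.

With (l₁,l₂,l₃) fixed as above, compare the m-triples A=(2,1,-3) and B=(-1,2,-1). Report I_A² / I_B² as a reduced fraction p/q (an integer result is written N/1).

36/5

Same 4,2,6: normalisation and zero-m 3j drop out of the ratio.
A: Δ: 0! 8! 4! / 13! → 1/6435; sum: t=0:+1/8640 = 1/8640; 3j²(4 2 6; 2 1 -3) = Δ·Π!·Σ² = 28/715  (sign -1)
B: Δ: 0! 8! 4! / 13! → 1/6435; sum: t=0:+1/17280 = 1/17280; 3j²(4 2 6; -1 2 -1) = Δ·Π!·Σ² = 7/1287  (sign -1)
I_A²/I_B² = (28/715)/(7/1287) = 36/5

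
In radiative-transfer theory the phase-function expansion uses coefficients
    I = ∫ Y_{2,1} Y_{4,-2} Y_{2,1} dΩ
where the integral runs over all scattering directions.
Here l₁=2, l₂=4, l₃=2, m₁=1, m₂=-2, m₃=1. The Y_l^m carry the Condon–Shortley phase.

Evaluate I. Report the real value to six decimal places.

Rules hold: Σm=0, L=8 even, 2≤2≤6.
N = 5·9·5 = 225
Δ = 4!·0!·4!/9! = 1/630
Racah Σ t=2..2: t=2:+1/16 = 1/16
⇒ 3j(2 4 2; 0 0 0)² = 2/35, sgn +1
Racah Σ t=1..1: t=1:−1/36 = -1/36
⇒ 3j(2 4 2; 1 -2 1)² = 4/63, sgn +1
4πI² = N·(3j₀)²·(3jₘ)² = 40/49
I = +1·√(0.816327/4π) = 0.25487487

0.254875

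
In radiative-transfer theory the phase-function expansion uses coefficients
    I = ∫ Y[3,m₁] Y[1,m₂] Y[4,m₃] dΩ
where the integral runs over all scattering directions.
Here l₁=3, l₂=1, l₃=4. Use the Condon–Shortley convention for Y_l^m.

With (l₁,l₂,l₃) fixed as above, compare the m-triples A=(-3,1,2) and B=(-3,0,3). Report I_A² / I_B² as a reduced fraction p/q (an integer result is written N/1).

1/7

l's match ⇒ only the (l;m) 3-j factors differ between A and B.
A: triangle coeff Δ(3,1,4) = 1/252; Σ_t [0,0]: t=0:+1/1440 = 1/1440; (3j)²=1/252 [(3 1 4; -3 1 2)], sign=+1
B: triangle coeff Δ(3,1,4) = 1/252; Σ_t [0,0]: t=0:+1/720 = 1/720; (3j)²=1/36 [(3 1 4; -3 0 3)], sign=-1
I_A²/I_B² = (1/252)/(1/36) = 1/7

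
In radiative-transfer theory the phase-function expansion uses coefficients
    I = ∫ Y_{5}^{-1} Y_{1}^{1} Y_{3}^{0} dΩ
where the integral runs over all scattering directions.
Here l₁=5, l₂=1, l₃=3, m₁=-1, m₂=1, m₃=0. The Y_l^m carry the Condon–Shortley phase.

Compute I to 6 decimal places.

|5−1|≤3≤5+1 violated ⇒ I = 0

0.000000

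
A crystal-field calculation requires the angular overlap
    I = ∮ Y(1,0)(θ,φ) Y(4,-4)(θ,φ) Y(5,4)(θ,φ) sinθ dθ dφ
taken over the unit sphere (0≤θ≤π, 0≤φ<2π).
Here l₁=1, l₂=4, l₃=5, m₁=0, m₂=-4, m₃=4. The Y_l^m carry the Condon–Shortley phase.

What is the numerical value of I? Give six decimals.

0.147319

m-sum 0 ✓  L=10 even ✓  3≤5≤5 ✓
Π(2lᵢ+1) = 3×9×11 = 297
triangle coeff Δ(1,4,5) = 1/495
Σ_t [0,0]: t=0:+1/576 = 1/576
(3j)²=5/99 [(1 4 5; 0 0 0)], sign=-1
Σ_t [0,0]: t=0:+1/40320 = 1/40320
(3j)²=1/55 [(1 4 5; 0 -4 4)], sign=-1
⇒ 4πI² = 3/11
I = (+1)√(3/11/(4π)) = 0.14731920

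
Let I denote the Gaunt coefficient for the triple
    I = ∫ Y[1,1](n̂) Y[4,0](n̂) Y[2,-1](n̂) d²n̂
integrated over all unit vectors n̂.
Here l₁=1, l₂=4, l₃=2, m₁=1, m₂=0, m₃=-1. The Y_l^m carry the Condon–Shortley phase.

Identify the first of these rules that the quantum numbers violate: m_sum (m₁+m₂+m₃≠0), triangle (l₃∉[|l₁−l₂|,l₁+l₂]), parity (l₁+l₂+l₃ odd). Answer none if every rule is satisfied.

triangle

m₁+m₂+m₃ = 1 + 0 − 1 = 0  ✓
triangle: |1−4|=3 ≤ l₃=2 ≤ 1+4=5  ✗
parity: l₁+l₂+l₃ = 7 is odd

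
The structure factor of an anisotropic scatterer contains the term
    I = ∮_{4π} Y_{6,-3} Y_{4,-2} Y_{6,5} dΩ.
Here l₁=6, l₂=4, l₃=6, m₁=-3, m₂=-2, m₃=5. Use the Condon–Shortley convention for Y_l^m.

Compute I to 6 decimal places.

Checks pass: Σm=0; 16 even; l₃=6∈[2,10].
(2·6+1)(2·4+1)(2·6+1) = 1521
Δ: 4! 8! 4! / 17! → 1/15315300
sum: t=0:+1/829440 t=1:−1/25920 t=2:+1/9216 t=3:−1/25920 t=4:+1/829440 = 7/207360
3j²(6 4 6; 0 0 0) = Δ·Π!·Σ² = 28/2431  (sign +1)
sum: t=1:−1/1451520 t=2:+1/483840 = 1/725760
3j²(6 4 6; -3 -2 5) = Δ·Π!·Σ² = 24/1547  (sign -1)
combine: 4πI² = 1521·28/2431·24/1547 = 864/3179
take √, sign -1: I = -0.14706410

-0.147064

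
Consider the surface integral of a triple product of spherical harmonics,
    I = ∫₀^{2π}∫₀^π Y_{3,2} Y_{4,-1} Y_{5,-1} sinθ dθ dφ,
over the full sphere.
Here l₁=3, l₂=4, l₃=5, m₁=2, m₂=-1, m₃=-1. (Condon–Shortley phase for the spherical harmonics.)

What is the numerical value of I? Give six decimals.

0.138239

m-sum 0 ✓  L=12 even ✓  1≤5≤7 ✓
Π(2lᵢ+1) = 7×9×11 = 693
triangle coeff Δ(3,4,5) = 1/180180
Σ_t [0,2]: t=0:+1/576 t=1:−1/144 t=2:+1/576 = -1/288
(3j)²=20/1001 [(3 4 5; 0 0 0)], sign=+1
Σ_t [0,1]: t=0:+1/432 t=1:−1/1152 = 5/3456
(3j)²=625/36036 [(3 4 5; 2 -1 -1)], sign=+1
⇒ 4πI² = 3125/13013
I = (+1)√(3125/13013/(4π)) = 0.13823925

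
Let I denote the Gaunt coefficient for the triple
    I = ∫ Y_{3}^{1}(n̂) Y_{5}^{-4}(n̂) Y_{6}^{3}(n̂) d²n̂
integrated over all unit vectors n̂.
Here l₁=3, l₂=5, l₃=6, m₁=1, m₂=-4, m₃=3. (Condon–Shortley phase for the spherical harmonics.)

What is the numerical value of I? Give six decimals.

0.176531

m-sum 0 ✓  L=14 even ✓  2≤6≤8 ✓
Π(2lᵢ+1) = 7×11×13 = 1001
triangle coeff Δ(3,5,6) = 1/675675
Σ_t [0,2]: t=0:+1/8640 t=1:−1/2304 t=2:+1/8640 = -7/34560
(3j)²=7/429 [(3 5 6; 0 0 0)], sign=-1
Σ_t [0,1]: t=0:+1/40320 t=1:−1/241920 = 1/48384
(3j)²=24/1001 [(3 5 6; 1 -4 3)], sign=-1
⇒ 4πI² = 56/143
I = (+1)√(56/143/(4π)) = 0.17653103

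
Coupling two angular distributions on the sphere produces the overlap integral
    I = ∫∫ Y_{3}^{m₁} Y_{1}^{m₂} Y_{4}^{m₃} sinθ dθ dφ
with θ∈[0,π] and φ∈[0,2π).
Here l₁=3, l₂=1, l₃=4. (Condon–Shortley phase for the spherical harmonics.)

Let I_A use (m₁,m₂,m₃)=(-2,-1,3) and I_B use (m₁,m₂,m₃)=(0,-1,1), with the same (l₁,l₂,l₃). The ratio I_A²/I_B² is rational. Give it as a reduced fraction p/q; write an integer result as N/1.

Same 3,1,4: normalisation and zero-m 3j drop out of the ratio.
A: Δ: 0! 6! 2! / 9! → 1/252; sum: t=0:+1/240 = 1/240; 3j²(3 1 4; -2 -1 3) = Δ·Π!·Σ² = 1/12  (sign -1)
B: Δ: 0! 6! 2! / 9! → 1/252; sum: t=0:+1/72 = 1/72; 3j²(3 1 4; 0 -1 1) = Δ·Π!·Σ² = 5/126  (sign -1)
I_A²/I_B² = (1/12)/(5/126) = 21/10

21/10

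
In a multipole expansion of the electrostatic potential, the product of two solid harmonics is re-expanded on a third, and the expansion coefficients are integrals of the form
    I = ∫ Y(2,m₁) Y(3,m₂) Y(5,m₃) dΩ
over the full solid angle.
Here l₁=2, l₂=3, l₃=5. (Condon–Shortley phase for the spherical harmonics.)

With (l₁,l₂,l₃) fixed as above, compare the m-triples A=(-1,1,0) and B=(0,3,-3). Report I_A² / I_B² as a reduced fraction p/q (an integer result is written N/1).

Same 2,3,5: normalisation and zero-m 3j drop out of the ratio.
A: Δ: 0! 4! 6! / 11! → 1/2310; sum: t=0:+1/288 = 1/288; 3j²(2 3 5; -1 1 0) = Δ·Π!·Σ² = 5/231  (sign -1)
B: Δ: 0! 4! 6! / 11! → 1/2310; sum: t=0:+1/2880 = 1/2880; 3j²(2 3 5; 0 3 -3) = Δ·Π!·Σ² = 2/165  (sign +1)
I_A²/I_B² = (5/231)/(2/165) = 25/14

25/14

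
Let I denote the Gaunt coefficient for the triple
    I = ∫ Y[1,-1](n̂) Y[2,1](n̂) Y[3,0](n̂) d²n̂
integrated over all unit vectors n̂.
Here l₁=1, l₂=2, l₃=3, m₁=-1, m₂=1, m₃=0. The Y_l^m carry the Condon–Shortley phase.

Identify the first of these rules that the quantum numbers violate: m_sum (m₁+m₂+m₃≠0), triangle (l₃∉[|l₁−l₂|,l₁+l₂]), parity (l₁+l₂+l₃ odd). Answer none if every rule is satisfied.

azimuthal sum: -1 + 1 + 0 = 0  ✓
1 ≤ 3 ≤ 3 (triangle on l)  ✓
L = 1 + 2 + 3 = 6 (even)  ✓

none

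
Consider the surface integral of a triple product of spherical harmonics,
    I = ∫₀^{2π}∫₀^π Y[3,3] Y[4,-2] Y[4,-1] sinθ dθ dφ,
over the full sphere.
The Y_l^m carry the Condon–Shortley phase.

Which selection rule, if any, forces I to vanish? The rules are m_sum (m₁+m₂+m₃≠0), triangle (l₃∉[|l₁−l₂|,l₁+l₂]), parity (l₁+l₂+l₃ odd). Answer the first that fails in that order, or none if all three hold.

parity

m₁+m₂+m₃ = 3 − 2 − 1 = 0  ✓
triangle: |3−4|=1 ≤ l₃=4 ≤ 3+4=7  ✓
parity: l₁+l₂+l₃ = 11 is odd  ✗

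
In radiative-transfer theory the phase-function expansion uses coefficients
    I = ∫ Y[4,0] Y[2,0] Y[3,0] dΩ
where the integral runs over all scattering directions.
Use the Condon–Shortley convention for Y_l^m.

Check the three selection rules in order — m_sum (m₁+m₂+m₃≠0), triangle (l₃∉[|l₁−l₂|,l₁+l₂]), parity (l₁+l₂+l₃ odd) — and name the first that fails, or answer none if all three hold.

m₁+m₂+m₃ = 0 + 0 + 0 = 0  ✓
triangle: |4−2|=2 ≤ l₃=3 ≤ 4+2=6  ✓
parity: l₁+l₂+l₃ = 9 is odd  ✗

parity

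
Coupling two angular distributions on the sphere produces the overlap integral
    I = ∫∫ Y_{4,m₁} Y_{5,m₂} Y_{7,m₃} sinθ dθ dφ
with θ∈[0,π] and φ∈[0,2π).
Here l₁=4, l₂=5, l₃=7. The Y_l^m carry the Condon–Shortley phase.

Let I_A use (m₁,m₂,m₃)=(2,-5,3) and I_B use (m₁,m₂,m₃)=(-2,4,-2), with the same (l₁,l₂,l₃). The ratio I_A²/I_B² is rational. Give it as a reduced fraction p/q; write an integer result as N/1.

125/324

l's match ⇒ only the (l;m) 3-j factors differ between A and B.
A: triangle coeff Δ(4,5,7) = 1/6126120; Σ_t [0,0]: t=0:+1/3870720 = 1/3870720; (3j)²=675/136136 [(4 5 7; 2 -5 3)], sign=+1
B: triangle coeff Δ(4,5,7) = 1/6126120; Σ_t [1,2]: t=1:−1/4838400 t=2:+1/483840 = 1/537600; (3j)²=2187/170170 [(4 5 7; -2 4 -2)], sign=-1
I_A²/I_B² = (675/136136)/(2187/170170) = 125/324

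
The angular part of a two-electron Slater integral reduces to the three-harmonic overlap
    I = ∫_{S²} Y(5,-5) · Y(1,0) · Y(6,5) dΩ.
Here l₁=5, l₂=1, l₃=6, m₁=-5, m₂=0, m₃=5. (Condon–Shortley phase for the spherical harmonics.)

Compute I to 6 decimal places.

m-sum 0 ✓  L=12 even ✓  4≤6≤6 ✓
Π(2lᵢ+1) = 11×3×13 = 429
triangle coeff Δ(5,1,6) = 1/858
Σ_t [0,0]: t=0:+1/14400 = 1/14400
(3j)²=6/143 [(5 1 6; 0 0 0)], sign=+1
Σ_t [0,0]: t=0:+1/3628800 = 1/3628800
(3j)²=1/78 [(5 1 6; -5 0 5)], sign=-1
⇒ 4πI² = 3/13
I = (-1)√(3/13/(4π)) = -0.13551395

-0.135514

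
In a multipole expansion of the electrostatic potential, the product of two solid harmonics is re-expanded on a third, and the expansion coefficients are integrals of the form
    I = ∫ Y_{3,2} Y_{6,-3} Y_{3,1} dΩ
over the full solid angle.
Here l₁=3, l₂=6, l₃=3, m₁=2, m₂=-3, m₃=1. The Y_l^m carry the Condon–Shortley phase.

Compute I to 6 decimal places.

-0.230476

m-sum 0 ✓  L=12 even ✓  3≤3≤9 ✓
Π(2lᵢ+1) = 7×13×7 = 637
triangle coeff Δ(3,6,3) = 1/12012
Σ_t [3,3]: t=3:−1/1296 = -1/1296
(3j)²=100/3003 [(3 6 3; 0 0 0)], sign=+1
Σ_t [1,1]: t=1:−1/5760 = -1/5760
(3j)²=9/286 [(3 6 3; 2 -3 1)], sign=-1
⇒ 4πI² = 1050/1573
I = (-1)√(1050/1573/(4π)) = -0.23047581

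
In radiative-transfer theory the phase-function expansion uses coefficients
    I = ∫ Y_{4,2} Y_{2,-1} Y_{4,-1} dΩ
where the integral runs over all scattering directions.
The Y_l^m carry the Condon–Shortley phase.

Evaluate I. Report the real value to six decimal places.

Rules hold: Σm=0, L=10 even, 2≤4≤6.
N = 9·5·9 = 405
Δ = 2!·6!·2!/11! = 1/13860
Racah Σ t=0..2: t=0:+1/192 t=1:−1/36 t=2:+1/192 = -5/288
⇒ 3j(4 2 4; 0 0 0)² = 20/693, sgn -1
Racah Σ t=0..1: t=0:+1/96 t=1:−1/240 = 1/160
⇒ 3j(4 2 4; 2 -1 -1)² = 27/1540, sgn -1
4πI² = N·(3j₀)²·(3jₘ)² = 1215/5929
I = +1·√(0.204925/4π) = 0.12770047

0.127700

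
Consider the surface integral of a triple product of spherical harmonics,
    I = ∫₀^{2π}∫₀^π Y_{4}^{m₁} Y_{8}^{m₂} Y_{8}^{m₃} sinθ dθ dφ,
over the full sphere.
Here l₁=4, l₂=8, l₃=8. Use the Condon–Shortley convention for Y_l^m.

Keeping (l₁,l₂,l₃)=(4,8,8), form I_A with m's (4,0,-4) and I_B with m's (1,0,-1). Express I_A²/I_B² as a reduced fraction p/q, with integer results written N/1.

22/1

Shared (l₁,l₂,l₃)=(4,8,8): N and (l;000)² cancel in I_A²/I_B².
A: Δ = 4!·4!·12!/21! = 1/185175900; Racah Σ t=0..0: t=0:+1/557383680 = 1/557383680; ⇒ 3j(4 8 8; 4 0 -4)² = 55/4199, sgn +1
B: Δ = 4!·4!·12!/21! = 1/185175900; Racah Σ t=0..3: t=0:+1/139345920 t=1:−1/14515200 t=2:+1/12441600 t=3:−1/87091200 = 1/139345920; ⇒ 3j(4 8 8; 1 0 -1)² = 5/8398, sgn -1
I_A²/I_B² = (55/4199)/(5/8398) = 22/1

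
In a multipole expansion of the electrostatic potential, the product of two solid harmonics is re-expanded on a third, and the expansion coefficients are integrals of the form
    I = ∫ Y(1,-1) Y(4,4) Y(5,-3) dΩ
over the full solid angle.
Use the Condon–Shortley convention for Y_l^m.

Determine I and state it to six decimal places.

m-sum 0 ✓  L=10 even ✓  3≤5≤5 ✓
Π(2lᵢ+1) = 3×9×11 = 297
triangle coeff Δ(1,4,5) = 1/495
Σ_t [0,0]: t=0:+1/576 = 1/576
(3j)²=5/99 [(1 4 5; 0 0 0)], sign=-1
Σ_t [0,0]: t=0:+1/80640 = 1/80640
(3j)²=1/495 [(1 4 5; -1 4 -3)], sign=+1
⇒ 4πI² = 1/33
I = (-1)√(1/33/(4π)) = -0.04910640

-0.049106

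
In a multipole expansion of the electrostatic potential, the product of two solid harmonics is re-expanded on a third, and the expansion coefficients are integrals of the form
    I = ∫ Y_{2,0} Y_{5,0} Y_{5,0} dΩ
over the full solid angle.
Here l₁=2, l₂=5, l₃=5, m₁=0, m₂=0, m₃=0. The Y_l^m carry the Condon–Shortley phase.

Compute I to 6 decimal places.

m-sum 0 ✓  L=12 even ✓  3≤5≤7 ✓
Π(2lᵢ+1) = 5×11×11 = 605
triangle coeff Δ(2,5,5) = 1/38610
Σ_t [0,2]: t=0:+1/2880 t=1:−1/576 t=2:+1/2880 = -1/960
(3j)²=10/429 [(2 5 5; 0 0 0)], sign=+1
(m-triple is (0,0,0) — same symbol as above.)
⇒ 4πI² = 500/1521
I = (+1)√(500/1521/(4π)) = 0.16173926

0.161739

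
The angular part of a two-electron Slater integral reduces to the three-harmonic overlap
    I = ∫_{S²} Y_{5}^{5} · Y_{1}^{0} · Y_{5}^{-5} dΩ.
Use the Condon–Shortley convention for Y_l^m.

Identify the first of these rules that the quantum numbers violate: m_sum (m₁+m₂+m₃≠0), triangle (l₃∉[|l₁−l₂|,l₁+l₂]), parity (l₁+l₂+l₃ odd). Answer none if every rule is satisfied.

parity

azimuthal sum: 5 + 0 − 5 = 0  ✓
4 ≤ 5 ≤ 6 (triangle on l)  ✓
L = 5 + 1 + 5 = 11 (odd)  ✗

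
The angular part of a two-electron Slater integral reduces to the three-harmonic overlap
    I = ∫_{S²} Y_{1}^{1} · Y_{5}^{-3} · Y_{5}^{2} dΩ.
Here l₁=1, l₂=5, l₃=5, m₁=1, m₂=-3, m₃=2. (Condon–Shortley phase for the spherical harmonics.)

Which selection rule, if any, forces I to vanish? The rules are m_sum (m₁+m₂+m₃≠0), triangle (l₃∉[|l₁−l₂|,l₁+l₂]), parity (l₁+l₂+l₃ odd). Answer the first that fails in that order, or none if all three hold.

parity

m₁+m₂+m₃ = 1 − 3 + 2 = 0  ✓
triangle: |1−5|=4 ≤ l₃=5 ≤ 1+5=6  ✓
parity: l₁+l₂+l₃ = 11 is odd  ✗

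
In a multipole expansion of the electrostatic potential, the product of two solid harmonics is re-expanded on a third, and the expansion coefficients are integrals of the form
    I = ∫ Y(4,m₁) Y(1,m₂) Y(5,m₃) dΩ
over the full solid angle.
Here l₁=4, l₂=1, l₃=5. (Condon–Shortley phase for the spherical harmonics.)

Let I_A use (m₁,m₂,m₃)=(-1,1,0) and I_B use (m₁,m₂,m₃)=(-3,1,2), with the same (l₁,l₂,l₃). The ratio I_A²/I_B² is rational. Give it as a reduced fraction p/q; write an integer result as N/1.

10/3

l's match ⇒ only the (l;m) 3-j factors differ between A and B.
A: triangle coeff Δ(4,1,5) = 1/495; Σ_t [0,0]: t=0:+1/1440 = 1/1440; (3j)²=2/99 [(4 1 5; -1 1 0)], sign=-1
B: triangle coeff Δ(4,1,5) = 1/495; Σ_t [0,0]: t=0:+1/10080 = 1/10080; (3j)²=1/165 [(4 1 5; -3 1 2)], sign=-1
I_A²/I_B² = (2/99)/(1/165) = 10/3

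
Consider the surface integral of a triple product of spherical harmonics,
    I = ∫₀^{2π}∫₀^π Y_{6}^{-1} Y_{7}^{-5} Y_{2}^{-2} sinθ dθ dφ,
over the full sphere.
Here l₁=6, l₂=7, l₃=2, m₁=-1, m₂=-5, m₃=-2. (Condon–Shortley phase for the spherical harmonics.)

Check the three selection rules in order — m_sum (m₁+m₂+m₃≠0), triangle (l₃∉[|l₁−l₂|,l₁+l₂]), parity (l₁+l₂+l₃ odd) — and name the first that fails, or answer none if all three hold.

m₁+m₂+m₃ = -1 − 5 − 2 = -8  ✗
triangle: |6−7|=1 ≤ l₃=2 ≤ 6+7=13
parity: l₁+l₂+l₃ = 15 is odd

m_sum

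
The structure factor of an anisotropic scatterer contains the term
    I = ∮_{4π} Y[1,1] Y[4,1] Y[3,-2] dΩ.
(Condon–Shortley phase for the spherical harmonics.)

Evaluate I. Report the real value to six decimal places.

-0.106622

Rules hold: Σm=0, L=8 even, 3≤3≤5.
N = 3·9·7 = 189
Δ = 2!·0!·6!/9! = 1/252
Racah Σ t=1..1: t=1:−1/36 = -1/36
⇒ 3j(1 4 3; 0 0 0)² = 4/63, sgn +1
Racah Σ t=0..0: t=0:+1/240 = 1/240
⇒ 3j(1 4 3; 1 1 -2)² = 1/84, sgn -1
4πI² = N·(3j₀)²·(3jₘ)² = 1/7
I = -1·√(0.142857/4π) = -0.10662181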